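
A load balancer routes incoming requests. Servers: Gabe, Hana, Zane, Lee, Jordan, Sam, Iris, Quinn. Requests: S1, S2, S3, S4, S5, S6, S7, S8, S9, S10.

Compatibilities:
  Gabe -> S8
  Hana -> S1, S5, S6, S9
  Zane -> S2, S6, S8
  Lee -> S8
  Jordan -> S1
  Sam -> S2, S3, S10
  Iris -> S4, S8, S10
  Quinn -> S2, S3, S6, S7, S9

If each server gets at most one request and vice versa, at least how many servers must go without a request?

1

For example, pair Gabe-S8, Hana-S9, Zane-S6, Jordan-S1, Sam-S10, Iris-S4, Quinn-S2.
The set {Gabe, Lee} has only 1 neighbour ({S8}), so by Hall's theorem at most 7 of the 8 servers can be matched.
That matches 7 of the 8, leaving 1 unmatched; no matching can do better.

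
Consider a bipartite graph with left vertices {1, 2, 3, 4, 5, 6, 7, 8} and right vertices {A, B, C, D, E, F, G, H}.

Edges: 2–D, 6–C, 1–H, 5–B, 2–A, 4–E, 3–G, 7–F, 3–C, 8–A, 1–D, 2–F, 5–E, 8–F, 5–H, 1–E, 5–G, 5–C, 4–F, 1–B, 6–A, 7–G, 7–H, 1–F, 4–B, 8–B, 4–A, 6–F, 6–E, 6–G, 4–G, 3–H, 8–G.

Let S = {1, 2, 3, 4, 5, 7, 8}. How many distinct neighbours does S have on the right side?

The union of neighbours of {1, 2, 3, 4, 5, 7, 8} is {A, B, C, D, E, F, G, H}, which has 8 elements.
Since |N(S)| = 8 ≥ |S| = 7, Hall's condition holds for this subset.

8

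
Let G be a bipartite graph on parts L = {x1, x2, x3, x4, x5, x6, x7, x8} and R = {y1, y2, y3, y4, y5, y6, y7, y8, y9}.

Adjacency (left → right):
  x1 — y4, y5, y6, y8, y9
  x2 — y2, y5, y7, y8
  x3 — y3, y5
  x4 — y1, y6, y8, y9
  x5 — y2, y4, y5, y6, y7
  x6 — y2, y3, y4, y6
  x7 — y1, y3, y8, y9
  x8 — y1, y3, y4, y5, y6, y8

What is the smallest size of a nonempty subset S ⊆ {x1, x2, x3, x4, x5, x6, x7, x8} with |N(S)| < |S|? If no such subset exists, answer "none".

none

A matching saturating every left vertex exists, for instance x1→y9, x2→y8, x3→y5, x4→y1, x5→y7, x6→y2, x7→y3, x8→y6.
By Hall's marriage theorem, this means |N(S)| ≥ |S| for every subset S, so no violating subset exists.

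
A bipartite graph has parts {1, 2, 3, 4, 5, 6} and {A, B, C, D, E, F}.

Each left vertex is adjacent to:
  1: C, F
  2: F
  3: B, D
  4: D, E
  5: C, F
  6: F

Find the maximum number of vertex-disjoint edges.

One maximum matching: 1–C, 2–F, 3–B, 4–E.
The set {1, 2, 5, 6} has only 2 neighbours ({C, F}), so by Hall's theorem at most 4 of the 6 left vertices can be matched.

4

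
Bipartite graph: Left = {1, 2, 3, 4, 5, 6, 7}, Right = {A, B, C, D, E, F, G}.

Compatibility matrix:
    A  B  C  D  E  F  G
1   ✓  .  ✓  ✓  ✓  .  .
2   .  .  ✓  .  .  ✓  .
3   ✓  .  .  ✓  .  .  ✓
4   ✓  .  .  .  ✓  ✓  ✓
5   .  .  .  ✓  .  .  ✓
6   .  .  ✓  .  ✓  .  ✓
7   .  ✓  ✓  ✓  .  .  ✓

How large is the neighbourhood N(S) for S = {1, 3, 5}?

The union of neighbours of {1, 3, 5} is {A, C, D, E, G}, which has 5 elements.
Since |N(S)| = 5 ≥ |S| = 3, Hall's condition holds for this subset.

5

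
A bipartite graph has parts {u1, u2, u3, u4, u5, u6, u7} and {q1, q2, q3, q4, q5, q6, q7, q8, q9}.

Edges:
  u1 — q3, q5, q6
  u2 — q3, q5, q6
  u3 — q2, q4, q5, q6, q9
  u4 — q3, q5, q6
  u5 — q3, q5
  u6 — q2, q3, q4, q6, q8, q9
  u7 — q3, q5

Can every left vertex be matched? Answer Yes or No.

No

The set {u1, u2, u4, u5, u7} has only 3 neighbours ({q3, q5, q6}), so by Hall's theorem at most 5 of the 7 left vertices can be matched.
Hence no matching covers every left vertex.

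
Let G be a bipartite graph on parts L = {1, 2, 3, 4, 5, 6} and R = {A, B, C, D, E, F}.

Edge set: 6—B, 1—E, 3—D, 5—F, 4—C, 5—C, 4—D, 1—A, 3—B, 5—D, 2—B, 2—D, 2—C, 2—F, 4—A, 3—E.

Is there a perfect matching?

Yes

One maximum matching: 1-A, 2-F, 3-E, 4-D, 5-C, 6-B.
All 6 left vertices are covered.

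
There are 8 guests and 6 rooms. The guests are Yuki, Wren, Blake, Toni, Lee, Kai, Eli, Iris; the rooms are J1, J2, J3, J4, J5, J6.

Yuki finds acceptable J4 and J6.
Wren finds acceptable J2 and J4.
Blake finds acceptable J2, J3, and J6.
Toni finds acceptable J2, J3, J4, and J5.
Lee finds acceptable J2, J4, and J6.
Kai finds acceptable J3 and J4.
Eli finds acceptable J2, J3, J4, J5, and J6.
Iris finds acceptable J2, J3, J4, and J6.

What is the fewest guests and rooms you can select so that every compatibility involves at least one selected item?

5

The 5 edges Yuki–J4, Wren–J2, Blake–J3, Toni–J5, Lee–J6 form a matching, so any vertex cover needs at least 5 vertices (one per matched edge).
Conversely {J2, J3, J4, J5, J6} meets every edge and has exactly 5 vertices, so 5 is optimal.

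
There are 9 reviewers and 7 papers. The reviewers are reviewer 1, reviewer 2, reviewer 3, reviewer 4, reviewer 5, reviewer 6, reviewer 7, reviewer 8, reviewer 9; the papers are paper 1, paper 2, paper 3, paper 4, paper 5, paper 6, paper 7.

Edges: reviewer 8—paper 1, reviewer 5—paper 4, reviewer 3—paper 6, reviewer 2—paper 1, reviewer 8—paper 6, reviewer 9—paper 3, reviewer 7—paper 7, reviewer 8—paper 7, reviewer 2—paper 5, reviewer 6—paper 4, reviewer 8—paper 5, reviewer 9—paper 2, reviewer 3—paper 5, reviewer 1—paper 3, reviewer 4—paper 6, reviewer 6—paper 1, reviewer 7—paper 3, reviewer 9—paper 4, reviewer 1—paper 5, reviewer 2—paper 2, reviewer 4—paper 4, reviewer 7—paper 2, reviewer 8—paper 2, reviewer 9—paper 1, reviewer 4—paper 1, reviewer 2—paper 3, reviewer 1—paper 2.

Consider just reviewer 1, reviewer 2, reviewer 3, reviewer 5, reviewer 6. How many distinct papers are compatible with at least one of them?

The union of neighbours of {reviewer 1, reviewer 2, reviewer 3, reviewer 5, reviewer 6} is {paper 1, paper 2, paper 3, paper 4, paper 5, paper 6}, which has 6 elements.
Since |N(S)| = 6 ≥ |S| = 5, Hall's condition holds for this subset.

6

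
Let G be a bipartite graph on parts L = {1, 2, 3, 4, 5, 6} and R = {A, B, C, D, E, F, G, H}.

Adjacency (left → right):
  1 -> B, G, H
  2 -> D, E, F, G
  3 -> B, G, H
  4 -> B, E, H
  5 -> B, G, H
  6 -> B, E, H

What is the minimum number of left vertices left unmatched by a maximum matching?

1

For example, pair 1→H, 2→D, 3→G, 4→E, 5→B.
The set {1, 3, 4, 5, 6} has only 4 neighbours ({B, E, G, H}), so by Hall's theorem at most 5 of the 6 left vertices can be matched.
That matches 5 of the 6, leaving 1 unmatched; no matching can do better.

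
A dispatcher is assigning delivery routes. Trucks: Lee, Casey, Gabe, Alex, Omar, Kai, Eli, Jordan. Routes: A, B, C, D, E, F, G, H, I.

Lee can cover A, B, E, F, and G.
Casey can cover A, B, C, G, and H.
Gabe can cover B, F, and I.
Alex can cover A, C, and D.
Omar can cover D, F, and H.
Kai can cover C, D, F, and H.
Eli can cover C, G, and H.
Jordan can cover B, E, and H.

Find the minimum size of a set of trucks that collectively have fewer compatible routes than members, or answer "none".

A matching saturating every truck exists, for instance Lee→E, Casey→A, Gabe→F, Alex→C, Omar→D, Kai→H, Eli→G, Jordan→B.
By Hall's marriage theorem, this means |N(S)| ≥ |S| for every subset S, so no violating subset exists.

none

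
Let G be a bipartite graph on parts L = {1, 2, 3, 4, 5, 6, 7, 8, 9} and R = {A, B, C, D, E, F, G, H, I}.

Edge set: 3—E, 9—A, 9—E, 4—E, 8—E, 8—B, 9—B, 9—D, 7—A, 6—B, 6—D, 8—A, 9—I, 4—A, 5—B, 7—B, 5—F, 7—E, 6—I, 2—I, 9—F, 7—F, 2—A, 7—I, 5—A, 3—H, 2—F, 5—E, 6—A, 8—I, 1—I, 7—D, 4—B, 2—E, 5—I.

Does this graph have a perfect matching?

The set {1, 2, 4, 5, 6, 7, 8, 9} has only 6 neighbours ({A, B, D, E, F, I}), so by Hall's theorem at most 7 of the 9 left vertices can be matched.
Hence no matching covers every left vertex.

No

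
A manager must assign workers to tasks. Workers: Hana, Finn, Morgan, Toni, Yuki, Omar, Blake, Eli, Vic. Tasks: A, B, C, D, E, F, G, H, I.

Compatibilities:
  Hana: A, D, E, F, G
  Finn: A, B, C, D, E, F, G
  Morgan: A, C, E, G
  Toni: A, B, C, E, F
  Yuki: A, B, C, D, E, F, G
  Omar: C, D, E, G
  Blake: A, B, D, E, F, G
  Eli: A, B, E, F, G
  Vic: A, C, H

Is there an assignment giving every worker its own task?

The set {Hana, Finn, Morgan, Toni, Yuki, Omar, Blake, Eli} has only 7 neighbours ({A, B, C, D, E, F, G}), so by Hall's theorem at most 8 of the 9 workers can be matched.
Hence no matching covers every worker.

No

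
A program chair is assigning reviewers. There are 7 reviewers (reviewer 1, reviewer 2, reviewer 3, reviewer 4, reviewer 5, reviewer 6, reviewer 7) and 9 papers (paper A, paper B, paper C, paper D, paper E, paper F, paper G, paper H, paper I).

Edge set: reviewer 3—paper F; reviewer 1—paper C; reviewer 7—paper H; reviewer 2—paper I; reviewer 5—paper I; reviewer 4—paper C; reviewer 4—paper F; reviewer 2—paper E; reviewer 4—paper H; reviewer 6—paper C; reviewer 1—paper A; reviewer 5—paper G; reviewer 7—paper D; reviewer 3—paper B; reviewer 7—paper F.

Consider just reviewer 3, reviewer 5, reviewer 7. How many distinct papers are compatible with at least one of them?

6

The union of neighbours of {reviewer 3, reviewer 5, reviewer 7} is {paper B, paper D, paper F, paper G, paper H, paper I}, which has 6 elements.
Since |N(S)| = 6 ≥ |S| = 3, Hall's condition holds for this subset.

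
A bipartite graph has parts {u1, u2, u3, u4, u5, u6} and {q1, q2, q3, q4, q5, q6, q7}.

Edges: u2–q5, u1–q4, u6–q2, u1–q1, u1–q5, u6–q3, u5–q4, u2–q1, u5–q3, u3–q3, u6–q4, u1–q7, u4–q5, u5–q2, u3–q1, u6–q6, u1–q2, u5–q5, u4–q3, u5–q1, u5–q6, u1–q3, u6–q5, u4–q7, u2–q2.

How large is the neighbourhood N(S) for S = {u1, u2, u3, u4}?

The union of neighbours of {u1, u2, u3, u4} is {q1, q2, q3, q4, q5, q7}, which has 6 elements.
Since |N(S)| = 6 ≥ |S| = 4, Hall's condition holds for this subset.

6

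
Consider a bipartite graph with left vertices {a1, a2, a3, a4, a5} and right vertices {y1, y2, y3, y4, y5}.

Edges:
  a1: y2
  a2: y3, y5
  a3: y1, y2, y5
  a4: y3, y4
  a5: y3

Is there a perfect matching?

For example, pair a1–y2, a2–y5, a3–y1, a4–y4, a5–y3.
Every left vertex is matched, so this is a perfect matching.

Yes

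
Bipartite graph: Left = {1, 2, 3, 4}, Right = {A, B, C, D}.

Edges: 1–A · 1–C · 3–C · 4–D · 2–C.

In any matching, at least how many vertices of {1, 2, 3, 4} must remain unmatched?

1

A valid assignment of size 3: 1→A, 2→C, 4→D.
The set {2, 3} has only 1 neighbour ({C}), so by Hall's theorem at most 3 of the 4 left vertices can be matched.
That matches 3 of the 4, leaving 1 unmatched; no matching can do better.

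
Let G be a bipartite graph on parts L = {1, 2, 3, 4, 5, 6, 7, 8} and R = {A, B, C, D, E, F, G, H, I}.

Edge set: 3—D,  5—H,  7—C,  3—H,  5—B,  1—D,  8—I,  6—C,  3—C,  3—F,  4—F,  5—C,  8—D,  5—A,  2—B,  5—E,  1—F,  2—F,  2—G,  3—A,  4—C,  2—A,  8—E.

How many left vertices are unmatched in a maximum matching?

1

For example, pair 1→D, 2→B, 3→H, 4→F, 5→A, 6→C, 8→E.
The set {6, 7} has only 1 neighbour ({C}), so by Hall's theorem at most 7 of the 8 left vertices can be matched.
That matches 7 of the 8, leaving 1 unmatched; no matching can do better.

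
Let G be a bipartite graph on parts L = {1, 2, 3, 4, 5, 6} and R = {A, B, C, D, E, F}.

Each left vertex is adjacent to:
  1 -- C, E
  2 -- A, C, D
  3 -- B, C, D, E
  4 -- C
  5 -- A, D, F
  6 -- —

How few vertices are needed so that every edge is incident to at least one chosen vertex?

The 5 edges 1–E, 2–D, 3–B, 4–C, 5–F form a matching, so any vertex cover needs at least 5 vertices (one per matched edge).
Conversely {1, 2, 3, 4, 5} meets every edge and has exactly 5 vertices, so 5 is optimal.

5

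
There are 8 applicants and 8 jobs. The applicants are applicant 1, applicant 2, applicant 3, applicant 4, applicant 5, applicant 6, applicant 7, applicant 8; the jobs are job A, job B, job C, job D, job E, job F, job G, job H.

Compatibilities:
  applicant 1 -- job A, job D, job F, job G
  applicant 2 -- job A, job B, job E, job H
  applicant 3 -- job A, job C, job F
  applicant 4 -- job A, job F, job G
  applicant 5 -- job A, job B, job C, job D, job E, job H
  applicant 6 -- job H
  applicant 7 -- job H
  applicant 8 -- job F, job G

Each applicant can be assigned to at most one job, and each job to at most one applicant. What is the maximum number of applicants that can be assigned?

A valid assignment of size 7: applicant 1-job F, applicant 2-job E, applicant 3-job C, applicant 4-job A, applicant 5-job D, applicant 6-job H, applicant 8-job G.
The set {applicant 6, applicant 7} has only 1 neighbour ({job H}), so by Hall's theorem at most 7 of the 8 applicants can be matched.

7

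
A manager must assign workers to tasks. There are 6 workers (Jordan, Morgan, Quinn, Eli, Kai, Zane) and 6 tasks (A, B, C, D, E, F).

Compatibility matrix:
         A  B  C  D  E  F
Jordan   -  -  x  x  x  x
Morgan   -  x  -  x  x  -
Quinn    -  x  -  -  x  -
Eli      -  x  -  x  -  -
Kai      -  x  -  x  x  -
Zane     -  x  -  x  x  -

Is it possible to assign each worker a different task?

No

The set {Morgan, Quinn, Eli, Kai, Zane} has only 3 neighbours ({B, D, E}), so by Hall's theorem at most 4 of the 6 workers can be matched.
Hence no matching covers every worker.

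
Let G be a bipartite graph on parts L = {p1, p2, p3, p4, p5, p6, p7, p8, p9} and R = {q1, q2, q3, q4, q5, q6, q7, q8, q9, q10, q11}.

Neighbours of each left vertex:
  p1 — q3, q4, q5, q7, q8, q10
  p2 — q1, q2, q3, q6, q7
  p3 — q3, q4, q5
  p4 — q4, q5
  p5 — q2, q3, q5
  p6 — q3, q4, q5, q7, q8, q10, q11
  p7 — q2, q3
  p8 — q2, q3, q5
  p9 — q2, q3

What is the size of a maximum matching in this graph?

7

One maximum matching: p1-q8, p2-q6, p3-q3, p4-q4, p5-q5, p6-q7, p7-q2.
The set {p3, p4, p5, p7, p8, p9} has only 4 neighbours ({q2, q3, q4, q5}), so by Hall's theorem at most 7 of the 9 left vertices can be matched.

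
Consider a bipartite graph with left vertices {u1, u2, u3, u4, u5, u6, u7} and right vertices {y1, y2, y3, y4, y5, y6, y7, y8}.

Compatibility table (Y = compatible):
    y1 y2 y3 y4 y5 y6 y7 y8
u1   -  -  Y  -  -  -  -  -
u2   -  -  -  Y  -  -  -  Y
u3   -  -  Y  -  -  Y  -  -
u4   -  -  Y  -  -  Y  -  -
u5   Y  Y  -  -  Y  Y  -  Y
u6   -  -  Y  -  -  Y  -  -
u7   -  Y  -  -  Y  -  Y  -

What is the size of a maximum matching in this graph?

5

One maximum matching: u1–y3, u2–y8, u3–y6, u5–y1, u7–y7.
The set {u1, u3, u4, u6} has only 2 neighbours ({y3, y6}), so by Hall's theorem at most 5 of the 7 left vertices can be matched.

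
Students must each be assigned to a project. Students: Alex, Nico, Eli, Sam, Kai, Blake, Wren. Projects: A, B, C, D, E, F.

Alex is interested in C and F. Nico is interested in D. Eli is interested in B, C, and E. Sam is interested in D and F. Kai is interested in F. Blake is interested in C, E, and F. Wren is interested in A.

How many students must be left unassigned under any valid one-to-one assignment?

One maximum matching: Alex–C, Nico–D, Eli–B, Sam–F, Blake–E, Wren–A.
The set {Nico, Sam, Kai} has only 2 neighbours ({D, F}), so by Hall's theorem at most 6 of the 7 students can be matched.
That matches 6 of the 7, leaving 1 unmatched; no matching can do better.

1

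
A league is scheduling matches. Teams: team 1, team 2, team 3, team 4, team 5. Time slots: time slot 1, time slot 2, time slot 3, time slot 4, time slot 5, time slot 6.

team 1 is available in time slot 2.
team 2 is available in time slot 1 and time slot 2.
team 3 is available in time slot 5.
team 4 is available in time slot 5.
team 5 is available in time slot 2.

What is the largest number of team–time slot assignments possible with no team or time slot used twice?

For example, pair team 1–time slot 2, team 2–time slot 1, team 3–time slot 5.
The set {team 1, team 3, team 4, team 5} has only 2 neighbours ({time slot 2, time slot 5}), so by Hall's theorem at most 3 of the 5 teams can be matched.

3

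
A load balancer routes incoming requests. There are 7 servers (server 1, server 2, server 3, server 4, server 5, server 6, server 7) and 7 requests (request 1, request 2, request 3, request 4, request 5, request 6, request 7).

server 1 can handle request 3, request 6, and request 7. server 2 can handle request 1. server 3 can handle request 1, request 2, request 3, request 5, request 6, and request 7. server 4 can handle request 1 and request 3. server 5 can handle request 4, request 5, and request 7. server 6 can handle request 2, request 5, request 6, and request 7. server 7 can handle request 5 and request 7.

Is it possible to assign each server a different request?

Yes

A valid assignment of size 7: server 1–request 6, server 2–request 1, server 3–request 2, server 4–request 3, server 5–request 4, server 6–request 5, server 7–request 7.
Every server is matched, so this is a perfect matching.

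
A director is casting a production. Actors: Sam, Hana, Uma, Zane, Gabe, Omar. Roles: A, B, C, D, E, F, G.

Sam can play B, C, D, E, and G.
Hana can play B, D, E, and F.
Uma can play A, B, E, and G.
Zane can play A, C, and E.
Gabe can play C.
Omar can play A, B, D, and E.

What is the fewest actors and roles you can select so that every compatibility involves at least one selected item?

The 6 edges Sam–D, Hana–E, Uma–G, Zane–A, Gabe–C, Omar–B form a matching, so any vertex cover needs at least 6 vertices (one per matched edge).
Conversely {Sam, Hana, Uma, Zane, Gabe, Omar} meets every edge and has exactly 6 vertices, so 6 is optimal.

6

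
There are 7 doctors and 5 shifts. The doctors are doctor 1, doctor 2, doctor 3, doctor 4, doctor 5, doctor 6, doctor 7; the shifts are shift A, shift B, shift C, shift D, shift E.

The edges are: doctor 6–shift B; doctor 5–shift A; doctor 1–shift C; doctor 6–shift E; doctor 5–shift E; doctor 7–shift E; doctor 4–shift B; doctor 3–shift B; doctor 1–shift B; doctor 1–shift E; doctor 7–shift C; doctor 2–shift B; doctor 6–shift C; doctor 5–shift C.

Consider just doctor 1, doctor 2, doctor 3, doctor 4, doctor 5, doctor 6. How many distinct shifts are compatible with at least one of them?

The union of neighbours of {doctor 1, doctor 2, doctor 3, doctor 4, doctor 5, doctor 6} is {shift A, shift B, shift C, shift E}, which has 4 elements.
Since |N(S)| = 4 < |S| = 6, Hall's condition fails for this subset.

4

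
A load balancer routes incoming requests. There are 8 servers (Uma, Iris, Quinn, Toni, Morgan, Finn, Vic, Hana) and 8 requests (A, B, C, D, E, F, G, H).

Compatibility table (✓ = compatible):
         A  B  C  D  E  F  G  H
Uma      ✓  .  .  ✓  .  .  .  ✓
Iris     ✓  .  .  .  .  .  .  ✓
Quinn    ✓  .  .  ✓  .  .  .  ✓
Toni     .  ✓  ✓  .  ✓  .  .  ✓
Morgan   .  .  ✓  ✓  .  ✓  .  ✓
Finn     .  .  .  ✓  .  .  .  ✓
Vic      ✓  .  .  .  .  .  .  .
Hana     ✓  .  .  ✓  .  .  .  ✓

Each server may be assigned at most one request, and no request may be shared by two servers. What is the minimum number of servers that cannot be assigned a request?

A valid assignment of size 5: Uma–H, Iris–A, Quinn–D, Toni–B, Morgan–F.
The set {Uma, Iris, Quinn, Finn, Vic, Hana} has only 3 neighbours ({A, D, H}), so by Hall's theorem at most 5 of the 8 servers can be matched.
That matches 5 of the 8, leaving 3 unmatched; no matching can do better.

3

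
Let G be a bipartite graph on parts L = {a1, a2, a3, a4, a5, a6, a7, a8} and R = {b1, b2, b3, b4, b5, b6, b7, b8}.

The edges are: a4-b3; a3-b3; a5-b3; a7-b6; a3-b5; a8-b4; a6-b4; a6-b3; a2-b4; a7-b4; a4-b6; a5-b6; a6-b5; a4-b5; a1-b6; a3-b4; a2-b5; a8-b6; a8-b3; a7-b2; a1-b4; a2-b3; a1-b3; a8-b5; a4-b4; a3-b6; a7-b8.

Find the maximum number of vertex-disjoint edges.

For example, pair a1→b4, a2→b5, a3→b6, a4→b3, a7→b8.
The set {a1, a2, a3, a4, a5, a6, a8} has only 4 neighbours ({b3, b4, b5, b6}), so by Hall's theorem at most 5 of the 8 left vertices can be matched.

5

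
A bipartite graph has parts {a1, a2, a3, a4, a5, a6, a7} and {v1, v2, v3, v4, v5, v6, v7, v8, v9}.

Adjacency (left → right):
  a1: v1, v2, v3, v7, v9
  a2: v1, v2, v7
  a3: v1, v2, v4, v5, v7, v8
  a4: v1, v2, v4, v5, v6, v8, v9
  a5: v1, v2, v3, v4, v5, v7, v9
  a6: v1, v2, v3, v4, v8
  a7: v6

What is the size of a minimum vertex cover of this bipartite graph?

{a1, a2, a3, a4, a5, a6, a7} is a vertex cover of size 7: every edge has an endpoint in this set.
No smaller cover exists because a1–v9, a2–v7, a3–v2, a4–v8, a5–v3, a6–v1, a7–v6 is a matching of size 7, and a cover must include an endpoint of each of these disjoint edges (König's theorem).

7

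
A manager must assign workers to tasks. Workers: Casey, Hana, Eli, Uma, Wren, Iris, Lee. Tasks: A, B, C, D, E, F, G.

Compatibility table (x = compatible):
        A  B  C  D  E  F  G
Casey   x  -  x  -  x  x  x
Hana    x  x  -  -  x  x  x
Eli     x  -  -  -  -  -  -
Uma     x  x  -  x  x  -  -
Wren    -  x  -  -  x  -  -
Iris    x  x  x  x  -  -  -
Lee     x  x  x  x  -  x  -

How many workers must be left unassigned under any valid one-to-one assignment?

One maximum matching: Casey-F, Hana-G, Eli-A, Uma-D, Wren-E, Iris-C, Lee-B.
This saturates every worker, so 7 is the maximum.
That matches 7 of the 7, leaving 0 unmatched; no matching can do better.

0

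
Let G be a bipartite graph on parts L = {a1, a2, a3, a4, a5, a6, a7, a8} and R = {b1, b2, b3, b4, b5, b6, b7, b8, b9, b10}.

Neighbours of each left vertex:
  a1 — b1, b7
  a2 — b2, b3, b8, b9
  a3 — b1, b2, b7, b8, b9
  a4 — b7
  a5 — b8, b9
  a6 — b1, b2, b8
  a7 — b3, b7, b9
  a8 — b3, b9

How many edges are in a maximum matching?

A valid assignment of size 6: a1→b1, a2→b3, a3→b2, a4→b7, a5→b9, a6→b8.
The set {a1, a2, a3, a4, a5, a6, a7, a8} has only 6 neighbours ({b1, b2, b3, b7, b8, b9}), so by Hall's theorem at most 6 of the 8 left vertices can be matched.

6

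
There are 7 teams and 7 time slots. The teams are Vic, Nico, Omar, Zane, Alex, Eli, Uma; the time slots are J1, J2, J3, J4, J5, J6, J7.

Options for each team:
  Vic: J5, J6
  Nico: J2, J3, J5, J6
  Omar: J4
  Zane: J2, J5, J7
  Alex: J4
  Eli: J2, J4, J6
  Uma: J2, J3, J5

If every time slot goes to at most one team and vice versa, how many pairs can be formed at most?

6

One maximum matching: Vic–J6, Nico–J5, Omar–J4, Zane–J7, Eli–J2, Uma–J3.
The set {Omar, Alex} has only 1 neighbour ({J4}), so by Hall's theorem at most 6 of the 7 teams can be matched.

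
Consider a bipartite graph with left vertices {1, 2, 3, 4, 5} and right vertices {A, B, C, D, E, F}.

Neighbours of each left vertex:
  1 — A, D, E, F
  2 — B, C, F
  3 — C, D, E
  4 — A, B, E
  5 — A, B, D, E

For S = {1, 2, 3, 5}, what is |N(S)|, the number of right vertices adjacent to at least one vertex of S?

The union of neighbours of {1, 2, 3, 5} is {A, B, C, D, E, F}, which has 6 elements.
Since |N(S)| = 6 ≥ |S| = 4, Hall's condition holds for this subset.

6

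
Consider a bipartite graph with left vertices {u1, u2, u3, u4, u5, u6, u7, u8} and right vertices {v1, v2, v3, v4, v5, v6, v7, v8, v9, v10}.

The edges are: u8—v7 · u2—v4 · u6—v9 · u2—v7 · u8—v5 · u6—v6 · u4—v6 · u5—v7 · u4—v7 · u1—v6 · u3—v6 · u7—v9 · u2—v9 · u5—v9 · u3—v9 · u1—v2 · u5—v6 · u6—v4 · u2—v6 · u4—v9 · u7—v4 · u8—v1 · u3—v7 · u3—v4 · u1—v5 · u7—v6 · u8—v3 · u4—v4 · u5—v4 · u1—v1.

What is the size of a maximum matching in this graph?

6

For example, pair u1→v2, u2→v9, u3→v4, u4→v7, u5→v6, u8→v1.
The set {u2, u3, u4, u5, u6, u7} has only 4 neighbours ({v4, v6, v7, v9}), so by Hall's theorem at most 6 of the 8 left vertices can be matched.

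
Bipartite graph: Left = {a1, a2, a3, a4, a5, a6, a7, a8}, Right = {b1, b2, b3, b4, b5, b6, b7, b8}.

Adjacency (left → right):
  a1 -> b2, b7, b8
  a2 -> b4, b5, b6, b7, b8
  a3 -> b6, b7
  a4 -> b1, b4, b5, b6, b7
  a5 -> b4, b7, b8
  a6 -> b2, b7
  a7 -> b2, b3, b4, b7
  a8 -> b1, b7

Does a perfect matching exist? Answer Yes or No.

Yes

One maximum matching: a1→b8, a2→b5, a3→b6, a4→b1, a5→b4, a6→b2, a7→b3, a8→b7.
All 8 left vertices are covered.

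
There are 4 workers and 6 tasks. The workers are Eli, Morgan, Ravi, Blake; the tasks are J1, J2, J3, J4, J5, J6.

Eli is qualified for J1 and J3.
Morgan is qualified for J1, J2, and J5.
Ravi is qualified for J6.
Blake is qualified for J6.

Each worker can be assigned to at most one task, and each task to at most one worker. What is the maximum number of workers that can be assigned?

3

One maximum matching: Eli–J3, Morgan–J5, Ravi–J6.
The set {Ravi, Blake} has only 1 neighbour ({J6}), so by Hall's theorem at most 3 of the 4 workers can be matched.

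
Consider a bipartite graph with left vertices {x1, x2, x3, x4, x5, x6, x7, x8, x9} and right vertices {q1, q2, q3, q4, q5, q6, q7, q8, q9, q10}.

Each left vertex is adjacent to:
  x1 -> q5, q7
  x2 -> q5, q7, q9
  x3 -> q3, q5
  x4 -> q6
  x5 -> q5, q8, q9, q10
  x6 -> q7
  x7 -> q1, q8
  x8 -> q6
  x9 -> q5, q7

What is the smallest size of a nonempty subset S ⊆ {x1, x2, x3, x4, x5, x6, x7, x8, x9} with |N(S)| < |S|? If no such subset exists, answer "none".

Take S = {x4, x8}. Its neighbourhood is {q6}, so |N(S)| = 1 < |S| = 2.
No single vertex violates Hall's condition since each has at least one neighbour, so 2 is the minimum.

2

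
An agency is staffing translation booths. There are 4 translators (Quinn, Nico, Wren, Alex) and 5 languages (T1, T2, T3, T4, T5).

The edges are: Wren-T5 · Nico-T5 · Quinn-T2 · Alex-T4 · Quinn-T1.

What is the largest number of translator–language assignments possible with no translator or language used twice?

A valid assignment of size 3: Quinn-T2, Nico-T5, Alex-T4.
The set {Nico, Wren} has only 1 neighbour ({T5}), so by Hall's theorem at most 3 of the 4 translators can be matched.

3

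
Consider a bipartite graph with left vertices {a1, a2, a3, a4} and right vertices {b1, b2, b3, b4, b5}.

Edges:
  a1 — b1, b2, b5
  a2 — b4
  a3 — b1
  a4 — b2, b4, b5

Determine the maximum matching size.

For example, pair a1–b2, a2–b4, a3–b1, a4–b5.
This saturates every left vertex, so 4 is the maximum.

4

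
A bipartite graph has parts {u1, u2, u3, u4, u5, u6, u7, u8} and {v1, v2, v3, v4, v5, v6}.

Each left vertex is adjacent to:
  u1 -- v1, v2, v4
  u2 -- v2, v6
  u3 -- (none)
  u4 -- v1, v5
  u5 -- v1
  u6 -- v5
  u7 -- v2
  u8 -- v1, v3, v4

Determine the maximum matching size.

6

For example, pair u1–v4, u2–v6, u4–v5, u5–v1, u7–v2, u8–v3.
The set {u3, u4, u5, u6} has only 2 neighbours ({v1, v5}), so by Hall's theorem at most 6 of the 8 left vertices can be matched.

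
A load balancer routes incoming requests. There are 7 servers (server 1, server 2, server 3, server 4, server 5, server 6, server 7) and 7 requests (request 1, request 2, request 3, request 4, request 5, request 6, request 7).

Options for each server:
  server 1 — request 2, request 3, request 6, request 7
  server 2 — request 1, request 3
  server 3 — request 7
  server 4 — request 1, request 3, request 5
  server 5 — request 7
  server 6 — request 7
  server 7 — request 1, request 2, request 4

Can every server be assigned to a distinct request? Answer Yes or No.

The set {server 3, server 5, server 6} has only 1 neighbour ({request 7}), so by Hall's theorem at most 5 of the 7 servers can be matched.
Hence no matching covers every server.

No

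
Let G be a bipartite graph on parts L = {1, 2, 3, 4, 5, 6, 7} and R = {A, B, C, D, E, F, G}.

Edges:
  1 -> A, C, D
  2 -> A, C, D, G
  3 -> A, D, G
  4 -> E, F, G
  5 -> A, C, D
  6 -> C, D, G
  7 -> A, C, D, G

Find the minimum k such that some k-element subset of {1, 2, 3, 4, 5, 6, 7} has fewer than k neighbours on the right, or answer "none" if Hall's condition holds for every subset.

Take S = {1, 2, 3, 5, 6}. Its neighbourhood is {A, C, D, G}, so |N(S)| = 4 < |S| = 5.
Every subset of size less than 5 has at least as many neighbours as members, so 5 is the minimum.

5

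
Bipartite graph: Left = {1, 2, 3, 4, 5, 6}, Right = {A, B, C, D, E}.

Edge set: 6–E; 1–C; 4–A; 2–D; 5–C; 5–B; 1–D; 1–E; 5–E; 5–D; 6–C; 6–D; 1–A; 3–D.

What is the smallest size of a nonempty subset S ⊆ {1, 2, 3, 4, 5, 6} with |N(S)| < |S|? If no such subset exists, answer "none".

2

Take S = {2, 3}. Its neighbourhood is {D}, so |N(S)| = 1 < |S| = 2.
No single vertex violates Hall's condition since each has at least one neighbour, so 2 is the minimum.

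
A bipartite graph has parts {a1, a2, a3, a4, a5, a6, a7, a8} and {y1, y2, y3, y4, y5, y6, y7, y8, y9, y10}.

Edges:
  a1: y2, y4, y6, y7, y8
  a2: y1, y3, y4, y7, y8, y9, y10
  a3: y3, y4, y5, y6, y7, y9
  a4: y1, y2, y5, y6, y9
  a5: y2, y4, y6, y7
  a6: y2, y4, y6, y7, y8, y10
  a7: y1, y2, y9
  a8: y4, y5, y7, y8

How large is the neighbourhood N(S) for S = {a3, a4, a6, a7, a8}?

The union of neighbours of {a3, a4, a6, a7, a8} is {y1, y2, y3, y4, y5, y6, y7, y8, y9, y10}, which has 10 elements.
Since |N(S)| = 10 ≥ |S| = 5, Hall's condition holds for this subset.

10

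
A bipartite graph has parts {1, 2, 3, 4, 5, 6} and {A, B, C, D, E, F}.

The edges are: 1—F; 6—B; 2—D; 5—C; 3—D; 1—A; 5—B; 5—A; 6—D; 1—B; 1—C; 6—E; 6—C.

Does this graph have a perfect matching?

The set {2, 3, 4} has only 1 neighbour ({D}), so by Hall's theorem at most 4 of the 6 left vertices can be matched.
Hence no matching covers every left vertex.

No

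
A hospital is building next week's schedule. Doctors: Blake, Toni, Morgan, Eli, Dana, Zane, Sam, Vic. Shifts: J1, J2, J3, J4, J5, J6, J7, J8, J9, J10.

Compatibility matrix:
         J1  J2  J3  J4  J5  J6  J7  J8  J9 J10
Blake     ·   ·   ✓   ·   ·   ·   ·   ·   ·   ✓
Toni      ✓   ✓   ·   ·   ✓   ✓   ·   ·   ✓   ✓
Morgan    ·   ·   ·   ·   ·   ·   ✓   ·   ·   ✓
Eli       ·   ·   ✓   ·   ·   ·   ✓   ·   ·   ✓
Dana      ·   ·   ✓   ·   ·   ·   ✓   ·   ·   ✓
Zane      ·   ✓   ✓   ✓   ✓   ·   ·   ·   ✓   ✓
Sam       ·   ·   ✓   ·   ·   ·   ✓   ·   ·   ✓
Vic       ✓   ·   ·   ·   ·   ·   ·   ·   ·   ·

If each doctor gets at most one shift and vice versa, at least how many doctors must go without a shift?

2

A valid assignment of size 6: Blake–J10, Toni–J6, Morgan–J7, Eli–J3, Zane–J9, Vic–J1.
The set {Blake, Morgan, Eli, Dana, Sam} has only 3 neighbours ({J10, J3, J7}), so by Hall's theorem at most 6 of the 8 doctors can be matched.
That matches 6 of the 8, leaving 2 unmatched; no matching can do better.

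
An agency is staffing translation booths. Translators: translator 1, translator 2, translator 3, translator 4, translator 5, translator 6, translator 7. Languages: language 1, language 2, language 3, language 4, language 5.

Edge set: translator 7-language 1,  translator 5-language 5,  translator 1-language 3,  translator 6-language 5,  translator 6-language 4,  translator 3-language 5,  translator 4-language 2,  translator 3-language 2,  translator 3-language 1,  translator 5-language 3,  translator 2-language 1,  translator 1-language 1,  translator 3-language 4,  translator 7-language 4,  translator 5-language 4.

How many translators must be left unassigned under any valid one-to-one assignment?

2

For example, pair translator 1→language 3, translator 2→language 1, translator 3→language 5, translator 4→language 2, translator 5→language 4.
The set {translator 1, translator 2, translator 3, translator 4, translator 5, translator 6, translator 7} has only 5 neighbours ({language 1, language 2, language 3, language 4, language 5}), so by Hall's theorem at most 5 of the 7 translators can be matched.
That matches 5 of the 7, leaving 2 unmatched; no matching can do better.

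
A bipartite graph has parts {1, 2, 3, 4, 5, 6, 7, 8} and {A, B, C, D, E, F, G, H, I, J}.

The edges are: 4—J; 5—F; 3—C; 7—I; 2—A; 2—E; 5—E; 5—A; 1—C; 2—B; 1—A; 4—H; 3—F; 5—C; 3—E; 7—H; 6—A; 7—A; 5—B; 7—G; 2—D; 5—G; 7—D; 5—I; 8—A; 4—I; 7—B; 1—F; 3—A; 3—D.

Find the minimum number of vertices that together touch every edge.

7

{1, 2, 3, 4, 5, 7, A} is a vertex cover of size 7: every edge has an endpoint in this set.
No smaller cover exists because 1–C, 2–B, 3–F, 4–J, 5–E, 6–A, 7–G is a matching of size 7, and a cover must include an endpoint of each of these disjoint edges (König's theorem).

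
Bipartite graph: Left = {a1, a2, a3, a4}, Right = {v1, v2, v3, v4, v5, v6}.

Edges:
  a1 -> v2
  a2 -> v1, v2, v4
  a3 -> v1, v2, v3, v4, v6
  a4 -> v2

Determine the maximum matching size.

For example, pair a1-v2, a2-v1, a3-v3.
The set {a1, a4} has only 1 neighbour ({v2}), so by Hall's theorem at most 3 of the 4 left vertices can be matched.

3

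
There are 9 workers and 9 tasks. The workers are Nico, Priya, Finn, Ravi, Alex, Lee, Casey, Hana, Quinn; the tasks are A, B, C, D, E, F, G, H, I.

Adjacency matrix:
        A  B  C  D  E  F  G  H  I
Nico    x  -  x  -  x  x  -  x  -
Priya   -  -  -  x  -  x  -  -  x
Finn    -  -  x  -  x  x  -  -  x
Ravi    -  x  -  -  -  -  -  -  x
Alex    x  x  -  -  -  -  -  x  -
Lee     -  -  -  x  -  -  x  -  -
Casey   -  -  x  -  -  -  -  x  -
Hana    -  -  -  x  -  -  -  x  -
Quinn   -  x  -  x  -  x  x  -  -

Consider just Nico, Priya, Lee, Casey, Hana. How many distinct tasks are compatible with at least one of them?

The union of neighbours of {Nico, Priya, Lee, Casey, Hana} is {A, C, D, E, F, G, H, I}, which has 8 elements.
Since |N(S)| = 8 ≥ |S| = 5, Hall's condition holds for this subset.

8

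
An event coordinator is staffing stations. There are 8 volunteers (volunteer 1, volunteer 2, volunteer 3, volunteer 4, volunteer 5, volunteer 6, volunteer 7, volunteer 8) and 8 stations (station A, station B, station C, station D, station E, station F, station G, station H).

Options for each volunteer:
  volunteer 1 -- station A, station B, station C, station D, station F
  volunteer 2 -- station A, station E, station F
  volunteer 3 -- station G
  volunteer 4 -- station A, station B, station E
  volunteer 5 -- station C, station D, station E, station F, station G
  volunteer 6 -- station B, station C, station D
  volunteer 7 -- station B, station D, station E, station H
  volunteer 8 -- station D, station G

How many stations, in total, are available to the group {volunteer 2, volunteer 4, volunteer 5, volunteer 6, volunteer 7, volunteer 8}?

The union of neighbours of {volunteer 2, volunteer 4, volunteer 5, volunteer 6, volunteer 7, volunteer 8} is {station A, station B, station C, station D, station E, station F, station G, station H}, which has 8 elements.
Since |N(S)| = 8 ≥ |S| = 6, Hall's condition holds for this subset.

8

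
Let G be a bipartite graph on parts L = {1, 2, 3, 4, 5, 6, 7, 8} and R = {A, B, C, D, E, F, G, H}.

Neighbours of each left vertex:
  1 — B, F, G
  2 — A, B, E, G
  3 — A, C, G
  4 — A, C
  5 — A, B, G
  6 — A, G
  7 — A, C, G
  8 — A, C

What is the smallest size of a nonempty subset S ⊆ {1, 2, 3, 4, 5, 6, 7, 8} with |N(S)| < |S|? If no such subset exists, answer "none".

4

Take S = {3, 4, 6, 7}. Its neighbourhood is {A, C, G}, so |N(S)| = 3 < |S| = 4.
Every subset of size less than 4 has at least as many neighbours as members, so 4 is the minimum.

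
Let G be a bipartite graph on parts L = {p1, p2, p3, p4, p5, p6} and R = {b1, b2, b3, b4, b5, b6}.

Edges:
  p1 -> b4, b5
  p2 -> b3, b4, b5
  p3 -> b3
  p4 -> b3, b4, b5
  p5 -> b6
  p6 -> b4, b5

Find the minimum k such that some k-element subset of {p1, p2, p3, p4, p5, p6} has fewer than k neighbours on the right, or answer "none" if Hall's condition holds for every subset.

4

Take S = {p1, p2, p3, p4}. Its neighbourhood is {b3, b4, b5}, so |N(S)| = 3 < |S| = 4.
Every subset of size less than 4 has at least as many neighbours as members, so 4 is the minimum.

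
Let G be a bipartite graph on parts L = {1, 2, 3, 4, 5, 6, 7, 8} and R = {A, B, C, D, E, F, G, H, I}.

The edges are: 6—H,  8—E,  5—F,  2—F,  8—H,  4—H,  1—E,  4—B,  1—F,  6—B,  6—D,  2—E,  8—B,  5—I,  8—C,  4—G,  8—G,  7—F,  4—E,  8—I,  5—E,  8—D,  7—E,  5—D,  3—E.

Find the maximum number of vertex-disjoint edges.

6

A valid assignment of size 6: 1-F, 2-E, 4-B, 5-I, 6-D, 8-G.
The set {1, 2, 3, 7} has only 2 neighbours ({E, F}), so by Hall's theorem at most 6 of the 8 left vertices can be matched.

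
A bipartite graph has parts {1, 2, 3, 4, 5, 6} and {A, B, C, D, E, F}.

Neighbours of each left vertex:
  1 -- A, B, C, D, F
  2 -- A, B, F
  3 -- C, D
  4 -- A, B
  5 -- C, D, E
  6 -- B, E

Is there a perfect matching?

One maximum matching: 1→D, 2→F, 3→C, 4→A, 5→E, 6→B.
Every left vertex is matched, so this is a perfect matching.

Yes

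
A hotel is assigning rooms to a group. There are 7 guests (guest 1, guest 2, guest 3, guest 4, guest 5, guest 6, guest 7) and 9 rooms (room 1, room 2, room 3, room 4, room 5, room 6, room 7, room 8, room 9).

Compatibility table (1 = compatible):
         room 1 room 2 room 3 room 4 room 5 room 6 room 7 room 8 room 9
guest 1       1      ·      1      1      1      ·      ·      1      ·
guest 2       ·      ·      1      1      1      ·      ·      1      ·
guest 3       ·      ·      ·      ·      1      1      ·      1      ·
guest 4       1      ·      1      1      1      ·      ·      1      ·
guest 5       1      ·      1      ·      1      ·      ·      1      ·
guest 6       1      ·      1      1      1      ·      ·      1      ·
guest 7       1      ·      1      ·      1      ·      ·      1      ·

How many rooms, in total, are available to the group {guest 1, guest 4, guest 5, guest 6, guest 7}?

5

The union of neighbours of {guest 1, guest 4, guest 5, guest 6, guest 7} is {room 1, room 3, room 4, room 5, room 8}, which has 5 elements.
Since |N(S)| = 5 ≥ |S| = 5, Hall's condition holds for this subset.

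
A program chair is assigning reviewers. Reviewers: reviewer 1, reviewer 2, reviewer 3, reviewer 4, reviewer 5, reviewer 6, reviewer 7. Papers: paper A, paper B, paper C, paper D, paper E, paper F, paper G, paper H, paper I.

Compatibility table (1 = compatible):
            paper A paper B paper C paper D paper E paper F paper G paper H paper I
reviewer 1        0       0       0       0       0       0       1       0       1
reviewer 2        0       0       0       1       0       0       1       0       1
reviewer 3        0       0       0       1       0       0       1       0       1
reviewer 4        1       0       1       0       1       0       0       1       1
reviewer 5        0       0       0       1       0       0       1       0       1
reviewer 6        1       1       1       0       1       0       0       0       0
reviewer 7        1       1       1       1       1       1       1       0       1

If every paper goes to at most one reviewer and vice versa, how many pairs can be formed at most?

A valid assignment of size 6: reviewer 1→paper G, reviewer 2→paper D, reviewer 3→paper I, reviewer 4→paper E, reviewer 6→paper C, reviewer 7→paper B.
The set {reviewer 1, reviewer 2, reviewer 3, reviewer 5} has only 3 neighbours ({paper D, paper G, paper I}), so by Hall's theorem at most 6 of the 7 reviewers can be matched.

6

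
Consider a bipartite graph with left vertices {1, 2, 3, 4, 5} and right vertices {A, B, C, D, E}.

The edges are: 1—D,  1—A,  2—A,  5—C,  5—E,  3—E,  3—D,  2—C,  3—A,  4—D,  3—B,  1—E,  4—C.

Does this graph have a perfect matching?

A valid assignment of size 5: 1-D, 2-A, 3-B, 4-C, 5-E.
Every left vertex is matched, so this is a perfect matching.

Yes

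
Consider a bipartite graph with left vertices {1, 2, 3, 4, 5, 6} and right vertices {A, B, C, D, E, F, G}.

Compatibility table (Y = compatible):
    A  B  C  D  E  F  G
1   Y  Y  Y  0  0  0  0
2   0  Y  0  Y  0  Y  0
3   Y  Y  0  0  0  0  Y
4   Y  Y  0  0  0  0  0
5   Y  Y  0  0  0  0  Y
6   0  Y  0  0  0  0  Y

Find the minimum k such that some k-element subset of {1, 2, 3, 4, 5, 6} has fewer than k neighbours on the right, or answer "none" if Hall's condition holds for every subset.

Take S = {3, 4, 5, 6}. Its neighbourhood is {A, B, G}, so |N(S)| = 3 < |S| = 4.
Every subset of size less than 4 has at least as many neighbours as members, so 4 is the minimum.

4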